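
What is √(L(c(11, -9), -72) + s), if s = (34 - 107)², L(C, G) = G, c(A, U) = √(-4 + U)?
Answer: √5257 ≈ 72.505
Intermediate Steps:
s = 5329 (s = (-73)² = 5329)
√(L(c(11, -9), -72) + s) = √(-72 + 5329) = √5257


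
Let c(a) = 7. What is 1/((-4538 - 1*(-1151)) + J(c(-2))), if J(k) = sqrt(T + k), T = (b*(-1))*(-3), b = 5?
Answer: -3387/11471747 - sqrt(22)/11471747 ≈ -0.00029566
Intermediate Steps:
T = 15 (T = (5*(-1))*(-3) = -5*(-3) = 15)
J(k) = sqrt(15 + k)
1/((-4538 - 1*(-1151)) + J(c(-2))) = 1/((-4538 - 1*(-1151)) + sqrt(15 + 7)) = 1/((-4538 + 1151) + sqrt(22)) = 1/(-3387 + sqrt(22))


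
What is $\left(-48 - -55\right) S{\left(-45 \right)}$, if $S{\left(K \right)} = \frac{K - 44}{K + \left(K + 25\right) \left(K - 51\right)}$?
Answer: $- \frac{623}{1875} \approx -0.33227$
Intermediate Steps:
$S{\left(K \right)} = \frac{-44 + K}{K + \left(-51 + K\right) \left(25 + K\right)}$ ($S{\left(K \right)} = \frac{-44 + K}{K + \left(25 + K\right) \left(-51 + K\right)} = \frac{-44 + K}{K + \left(-51 + K\right) \left(25 + K\right)}$)
$\left(-48 - -55\right) S{\left(-45 \right)} = \left(-48 - -55\right) \frac{44 - -45}{1275 - \left(-45\right)^{2} + 25 \left(-45\right)} = \left(-48 + 55\right) \frac{44 + 45}{1275 - 2025 - 1125} = 7 \frac{1}{1275 - 2025 - 1125} \cdot 89 = 7 \frac{1}{-1875} \cdot 89 = 7 \left(\left(- \frac{1}{1875}\right) 89\right) = 7 \left(- \frac{89}{1875}\right) = - \frac{623}{1875}$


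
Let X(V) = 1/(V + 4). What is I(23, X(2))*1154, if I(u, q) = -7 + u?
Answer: 18464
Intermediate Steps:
X(V) = 1/(4 + V)
I(23, X(2))*1154 = (-7 + 23)*1154 = 16*1154 = 18464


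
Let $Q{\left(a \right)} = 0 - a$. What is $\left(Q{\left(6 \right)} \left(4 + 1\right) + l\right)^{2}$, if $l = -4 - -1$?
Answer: $1089$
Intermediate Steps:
$Q{\left(a \right)} = - a$
$l = -3$ ($l = -4 + 1 = -3$)
$\left(Q{\left(6 \right)} \left(4 + 1\right) + l\right)^{2} = \left(\left(-1\right) 6 \left(4 + 1\right) - 3\right)^{2} = \left(\left(-6\right) 5 - 3\right)^{2} = \left(-30 - 3\right)^{2} = \left(-33\right)^{2} = 1089$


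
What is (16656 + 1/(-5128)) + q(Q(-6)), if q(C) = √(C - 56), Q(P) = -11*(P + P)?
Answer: 85411967/5128 + 2*√19 ≈ 16665.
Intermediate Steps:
Q(P) = -22*P
q(C) = √(-56 + C)
(16656 + 1/(-5128)) + q(Q(-6)) = (16656 + 1/(-5128)) + √(-56 - 22*(-6)) = (16656 - 1/5128) + √(-56 + 132) = 85411967/5128 + √76 = 85411967/5128 + 2*√19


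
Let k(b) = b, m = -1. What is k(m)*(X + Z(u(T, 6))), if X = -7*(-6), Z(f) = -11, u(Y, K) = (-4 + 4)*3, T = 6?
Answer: -31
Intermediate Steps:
u(Y, K) = 0 (u(Y, K) = 0*3 = 0)
X = 42
k(m)*(X + Z(u(T, 6))) = -(42 - 11) = -1*31 = -31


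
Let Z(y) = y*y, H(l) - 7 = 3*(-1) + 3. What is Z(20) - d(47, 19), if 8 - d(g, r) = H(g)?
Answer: 399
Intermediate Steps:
H(l) = 7 (H(l) = 7 + (3*(-1) + 3) = 7 + (-3 + 3) = 7 + 0 = 7)
Z(y) = y²
d(g, r) = 1 (d(g, r) = 8 - 1*7 = 8 - 7 = 1)
Z(20) - d(47, 19) = 20² - 1*1 = 400 - 1 = 399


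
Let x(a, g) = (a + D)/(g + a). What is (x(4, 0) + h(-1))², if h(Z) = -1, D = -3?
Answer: 9/16 ≈ 0.56250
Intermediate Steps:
x(a, g) = (-3 + a)/(a + g) (x(a, g) = (a - 3)/(g + a) = (-3 + a)/(a + g))
(x(4, 0) + h(-1))² = ((-3 + 4)/(4 + 0) - 1)² = (1/4 - 1)² = ((¼)*1 - 1)² = (¼ - 1)² = (-¾)² = 9/16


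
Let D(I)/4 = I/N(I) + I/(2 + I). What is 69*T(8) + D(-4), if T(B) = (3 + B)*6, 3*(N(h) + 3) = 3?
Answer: 4570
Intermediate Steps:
N(h) = -2 (N(h) = -3 + (⅓)*3 = -3 + 1 = -2)
D(I) = -2*I + 4*I/(2 + I) (D(I) = 4*(I/(-2) + I/(2 + I)) = 4*(I*(-½) + I/(2 + I)) = 4*(-I/2 + I/(2 + I)) = -2*I + 4*I/(2 + I))
T(B) = 18 + 6*B
69*T(8) + D(-4) = 69*(18 + 6*8) - 2*(-4)²/(2 - 4) = 69*(18 + 48) - 2*16/(-2) = 69*66 - 2*16*(-½) = 4554 + 16 = 4570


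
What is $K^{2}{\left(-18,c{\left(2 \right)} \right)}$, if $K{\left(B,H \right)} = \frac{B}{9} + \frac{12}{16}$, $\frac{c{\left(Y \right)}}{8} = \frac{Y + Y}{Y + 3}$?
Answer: $\frac{25}{16} \approx 1.5625$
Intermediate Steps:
$c{\left(Y \right)} = \frac{16 Y}{3 + Y}$ ($c{\left(Y \right)} = 8 \frac{Y + Y}{Y + 3} = 8 \frac{2 Y}{3 + Y} = \frac{16 Y}{3 + Y}$)
$K{\left(B,H \right)} = \frac{3}{4} + \frac{B}{9}$ ($K{\left(B,H \right)} = B \frac{1}{9} + 12 \cdot \frac{1}{16} = \frac{B}{9} + \frac{3}{4} = \frac{3}{4} + \frac{B}{9}$)
$K^{2}{\left(-18,c{\left(2 \right)} \right)} = \left(\frac{3}{4} + \frac{1}{9} \left(-18\right)\right)^{2} = \left(\frac{3}{4} - 2\right)^{2} = \left(- \frac{5}{4}\right)^{2} = \frac{25}{16}$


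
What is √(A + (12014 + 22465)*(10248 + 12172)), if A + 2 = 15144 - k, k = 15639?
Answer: √773018683 ≈ 27803.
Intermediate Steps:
A = -497 (A = -2 + (15144 - 1*15639) = -2 + (15144 - 15639) = -2 - 495 = -497)
√(A + (12014 + 22465)*(10248 + 12172)) = √(-497 + (12014 + 22465)*(10248 + 12172)) = √(-497 + 34479*22420) = √(-497 + 773019180) = √773018683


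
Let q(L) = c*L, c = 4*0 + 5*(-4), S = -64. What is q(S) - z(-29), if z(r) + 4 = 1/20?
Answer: 25679/20 ≈ 1283.9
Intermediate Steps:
z(r) = -79/20 (z(r) = -4 + 1/20 = -79/20)
c = -20 (c = 0 - 20 = -20)
q(L) = -20*L
q(S) - z(-29) = -20*(-64) - 1*(-79/20) = 1280 + 79/20 = 25679/20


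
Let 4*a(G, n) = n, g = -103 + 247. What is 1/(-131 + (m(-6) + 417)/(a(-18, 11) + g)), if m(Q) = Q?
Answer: -587/75253 ≈ -0.0078004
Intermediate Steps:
g = 144
a(G, n) = n/4
1/(-131 + (m(-6) + 417)/(a(-18, 11) + g)) = 1/(-131 + (-6 + 417)/((¼)*11 + 144)) = 1/(-131 + 411/(11/4 + 144)) = 1/(-131 + 411/(587/4)) = 1/(-131 + 411*(4/587)) = 1/(-131 + 1644/587) = 1/(-75253/587) = -587/75253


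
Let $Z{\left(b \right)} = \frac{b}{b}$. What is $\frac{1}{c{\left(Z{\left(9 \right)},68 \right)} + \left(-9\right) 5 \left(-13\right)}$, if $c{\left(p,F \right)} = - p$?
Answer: $\frac{1}{584} \approx 0.0017123$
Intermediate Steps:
$Z{\left(b \right)} = 1$
$\frac{1}{c{\left(Z{\left(9 \right)},68 \right)} + \left(-9\right) 5 \left(-13\right)} = \frac{1}{\left(-1\right) 1 + \left(-9\right) 5 \left(-13\right)} = \frac{1}{-1 - -585} = \frac{1}{-1 + 585} = \frac{1}{584}$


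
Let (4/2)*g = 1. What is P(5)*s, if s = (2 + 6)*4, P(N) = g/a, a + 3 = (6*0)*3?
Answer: -16/3 ≈ -5.3333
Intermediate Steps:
a = -3 (a = -3 + (6*0)*3 = -3 + 0*3 = -3 + 0 = -3)
g = 1/2 (g = (1/2)*1 = 1/2 ≈ 0.50000)
P(N) = -1/6 (P(N) = (1/2)/(-3) = (1/2)*(-1/3) = -1/6)
s = 32 (s = 8*4 = 32)
P(5)*s = -1/6*32 = -16/3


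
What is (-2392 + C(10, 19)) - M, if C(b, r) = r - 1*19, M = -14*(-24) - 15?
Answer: -2713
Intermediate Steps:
M = 321 (M = 336 - 15 = 321)
C(b, r) = -19 + r (C(b, r) = r - 19 = -19 + r)
(-2392 + C(10, 19)) - M = (-2392 + (-19 + 19)) - 1*321 = (-2392 + 0) - 321 = -2392 - 321 = -2713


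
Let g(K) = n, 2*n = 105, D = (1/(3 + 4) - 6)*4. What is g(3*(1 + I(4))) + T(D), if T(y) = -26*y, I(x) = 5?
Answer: 9263/14 ≈ 661.64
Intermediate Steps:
D = -164/7 (D = (1/7 - 6)*4 = (⅐ - 6)*4 = -41/7*4 = -164/7 ≈ -23.429)
n = 105/2 (n = (½)*105 = 105/2 ≈ 52.500)
g(K) = 105/2
g(3*(1 + I(4))) + T(D) = 105/2 - 26*(-164/7) = 105/2 + 4264/7 = 9263/14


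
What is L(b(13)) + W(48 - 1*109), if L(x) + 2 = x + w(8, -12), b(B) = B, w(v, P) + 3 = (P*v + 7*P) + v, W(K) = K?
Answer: -225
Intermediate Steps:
w(v, P) = -3 + v + 7*P + P*v (w(v, P) = -3 + ((P*v + 7*P) + v) = -3 + ((7*P + P*v) + v) = -3 + (v + 7*P + P*v) = -3 + v + 7*P + P*v)
L(x) = -177 + x (L(x) = -2 + (x + (-3 + 8 + 7*(-12) - 12*8)) = -2 + (x + (-3 + 8 - 84 - 96)) = -2 + (x - 175) = -2 + (-175 + x) = -177 + x)
L(b(13)) + W(48 - 1*109) = (-177 + 13) + (48 - 1*109) = -164 + (48 - 109) = -164 - 61 = -225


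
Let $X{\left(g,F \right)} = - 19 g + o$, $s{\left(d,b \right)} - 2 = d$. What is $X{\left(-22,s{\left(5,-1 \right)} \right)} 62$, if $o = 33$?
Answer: $27962$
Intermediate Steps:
$s{\left(d,b \right)} = 2 + d$
$X{\left(g,F \right)} = 33 - 19 g$ ($X{\left(g,F \right)} = - 19 g + 33 = 33 - 19 g$)
$X{\left(-22,s{\left(5,-1 \right)} \right)} 62 = \left(33 - -418\right) 62 = \left(33 + 418\right) 62 = 451 \cdot 62 = 27962$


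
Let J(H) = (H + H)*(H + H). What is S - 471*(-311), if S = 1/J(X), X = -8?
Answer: 37499137/256 ≈ 1.4648e+5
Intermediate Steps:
J(H) = 4*H² (J(H) = (2*H)*(2*H) = 4*H²)
S = 1/256 (S = 1/(4*(-8)²) = 1/(4*64) = 1/256 ≈ 0.0039063)
S - 471*(-311) = 1/256 - 471*(-311) = 1/256 + 146481 = 37499137/256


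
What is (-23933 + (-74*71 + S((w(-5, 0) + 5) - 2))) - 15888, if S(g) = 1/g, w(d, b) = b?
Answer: -135224/3 ≈ -45075.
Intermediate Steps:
(-23933 + (-74*71 + S((w(-5, 0) + 5) - 2))) - 15888 = (-23933 + (-74*71 + 1/((0 + 5) - 2))) - 15888 = (-23933 + (-5254 + 1/(5 - 2))) - 15888 = (-23933 + (-5254 + 1/3)) - 15888 = (-23933 + (-5254 + ⅓)) - 15888 = (-23933 - 15761/3) - 15888 = -87560/3 - 15888 = -135224/3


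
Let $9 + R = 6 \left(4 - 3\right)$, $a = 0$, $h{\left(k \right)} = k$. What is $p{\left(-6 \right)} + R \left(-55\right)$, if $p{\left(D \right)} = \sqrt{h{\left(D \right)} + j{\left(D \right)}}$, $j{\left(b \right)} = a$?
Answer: $165 + i \sqrt{6} \approx 165.0 + 2.4495 i$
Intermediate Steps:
$R = -3$ ($R = -9 + 6 \left(4 - 3\right) = -9 + 6 \cdot 1 = -9 + 6 = -3$)
$j{\left(b \right)} = 0$
$p{\left(D \right)} = \sqrt{D}$ ($p{\left(D \right)} = \sqrt{D + 0} = \sqrt{D}$)
$p{\left(-6 \right)} + R \left(-55\right) = \sqrt{-6} - -165 = i \sqrt{6} + 165 = 165 + i \sqrt{6}$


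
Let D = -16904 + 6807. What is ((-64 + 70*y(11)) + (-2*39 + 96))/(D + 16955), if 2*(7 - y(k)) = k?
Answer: 59/6858 ≈ 0.0086031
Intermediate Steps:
y(k) = 7 - k/2
D = -10097
((-64 + 70*y(11)) + (-2*39 + 96))/(D + 16955) = ((-64 + 70*(7 - 1/2*11)) + (-2*39 + 96))/(-10097 + 16955) = ((-64 + 70*(7 - 11/2)) + (-78 + 96))/6858 = ((-64 + 70*(3/2)) + 18)*(1/6858) = ((-64 + 105) + 18)*(1/6858) = (41 + 18)*(1/6858) = 59*(1/6858) = 59/6858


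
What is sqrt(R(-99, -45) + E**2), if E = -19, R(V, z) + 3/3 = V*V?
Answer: 3*sqrt(1129) ≈ 100.80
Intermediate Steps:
R(V, z) = -1 + V**2 (R(V, z) = -1 + V*V = -1 + V**2)
sqrt(R(-99, -45) + E**2) = sqrt((-1 + (-99)**2) + (-19)**2) = sqrt((-1 + 9801) + 361) = sqrt(9800 + 361) = sqrt(10161) = 3*sqrt(1129)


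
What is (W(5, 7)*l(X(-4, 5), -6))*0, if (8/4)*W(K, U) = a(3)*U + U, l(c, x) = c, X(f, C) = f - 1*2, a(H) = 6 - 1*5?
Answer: 0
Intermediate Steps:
a(H) = 1 (a(H) = 6 - 5 = 1)
X(f, C) = -2 + f (X(f, C) = f - 2 = -2 + f)
W(K, U) = U (W(K, U) = (1*U + U)/2 = (U + U)/2 = (2*U)/2 = U)
(W(5, 7)*l(X(-4, 5), -6))*0 = (7*(-2 - 4))*0 = (7*(-6))*0 = -42*0 = 0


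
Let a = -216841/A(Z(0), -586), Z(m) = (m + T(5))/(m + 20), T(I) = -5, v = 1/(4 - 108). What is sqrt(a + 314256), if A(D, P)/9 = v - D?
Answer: 2*sqrt(12039034)/15 ≈ 462.63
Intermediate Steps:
v = -1/104 (v = 1/(-104) = -1/104 ≈ -0.0096154)
Z(m) = (-5 + m)/(20 + m) (Z(m) = (m - 5)/(m + 20) = (-5 + m)/(20 + m))
A(D, P) = -9/104 - 9*D (A(D, P) = 9*(-1/104 - D) = -9/104 - 9*D)
a = -22551464/225 (a = -216841/(-9/104 - 9*(-5 + 0)/(20 + 0)) = -216841/(-9/104 - 9*(-5)/20) = -216841/(-9/104 - 9*(-1/4)) = -216841/(-9/104 + 9/4) = -216841/225/104 = -216841*104/225 = -22551464/225 ≈ -1.0023e+5)
sqrt(a + 314256) = sqrt(-22551464/225 + 314256) = sqrt(48156136/225) = 2*sqrt(12039034)/15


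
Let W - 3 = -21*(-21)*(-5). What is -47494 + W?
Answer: -49696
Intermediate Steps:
W = -2202 (W = 3 - 21*(-21)*(-5) = 3 + 441*(-5) = 3 - 2205 = -2202)
-47494 + W = -47494 - 2202 = -49696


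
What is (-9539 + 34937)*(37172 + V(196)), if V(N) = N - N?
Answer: 944094456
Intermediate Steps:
V(N) = 0
(-9539 + 34937)*(37172 + V(196)) = (-9539 + 34937)*(37172 + 0) = 25398*37172 = 944094456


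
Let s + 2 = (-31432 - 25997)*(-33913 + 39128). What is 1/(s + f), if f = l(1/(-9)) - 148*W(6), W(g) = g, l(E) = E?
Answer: -9/2695438126 ≈ -3.3390e-9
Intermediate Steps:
s = -299492237 (s = -2 + (-31432 - 25997)*(-33913 + 39128) = -2 - 57429*5215 = -2 - 299492235 = -299492237)
f = -7993/9 (f = 1/(-9) - 148*6 = -1/9 - 888 = -7993/9 ≈ -888.11)
1/(s + f) = 1/(-299492237 - 7993/9) = 1/(-2695438126/9) = -9/2695438126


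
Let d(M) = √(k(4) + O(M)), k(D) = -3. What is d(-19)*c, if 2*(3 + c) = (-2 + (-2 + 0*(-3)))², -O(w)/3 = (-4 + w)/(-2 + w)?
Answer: 10*I*√77/7 ≈ 12.536*I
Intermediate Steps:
O(w) = -3*(-4 + w)/(-2 + w)
c = 5 (c = -3 + (-2 + (-2 + 0*(-3)))²/2 = -3 + (-2 + (-2 + 0))²/2 = -3 + (-2 - 2)²/2 = -3 + (½)*(-4)² = -3 + (½)*16 = -3 + 8 = 5)
d(M) = √(-3 + 3*(4 - M)/(-2 + M))
d(-19)*c = (√6*√((3 - 1*(-19))/(-2 - 19)))*5 = (√6*√((3 + 19)/(-21)))*5 = (√6*√(-1/21*22))*5 = (√6*√(-22/21))*5 = (√6*(I*√462/21))*5 = (2*I*√77/7)*5 = 10*I*√77/7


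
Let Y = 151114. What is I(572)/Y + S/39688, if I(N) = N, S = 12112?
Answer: 115812144/374838277 ≈ 0.30897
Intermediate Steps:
I(572)/Y + S/39688 = 572/151114 + 12112/39688 = 572*(1/151114) + 12112*(1/39688) = 286/75557 + 1514/4961 = 115812144/374838277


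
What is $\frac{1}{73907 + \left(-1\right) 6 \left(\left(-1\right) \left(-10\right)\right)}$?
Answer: $\frac{1}{73847} \approx 1.3542 \cdot 10^{-5}$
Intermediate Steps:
$\frac{1}{73907 + \left(-1\right) 6 \left(\left(-1\right) \left(-10\right)\right)} = \frac{1}{73907 - 60} = \frac{1}{73847}$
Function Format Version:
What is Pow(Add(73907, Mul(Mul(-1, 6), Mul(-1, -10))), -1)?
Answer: Rational(1, 73847) ≈ 1.3542e-5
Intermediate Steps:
Pow(Add(73907, Mul(Mul(-1, 6), Mul(-1, -10))), -1) = Pow(Add(73907, Mul(-6, 10)), -1) = Pow(Add(73907, -60), -1) = Pow(73847, -1) = Rational(1, 73847)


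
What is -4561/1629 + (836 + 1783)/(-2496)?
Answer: -5216869/1355328 ≈ -3.8492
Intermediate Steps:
-4561/1629 + (836 + 1783)/(-2496) = -4561*1/1629 + 2619*(-1/2496) = -4561/1629 - 873/832 = -5216869/1355328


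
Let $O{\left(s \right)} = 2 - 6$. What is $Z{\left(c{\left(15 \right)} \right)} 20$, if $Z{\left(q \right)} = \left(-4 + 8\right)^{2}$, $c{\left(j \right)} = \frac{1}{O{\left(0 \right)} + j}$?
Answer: $320$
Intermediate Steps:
$O{\left(s \right)} = -4$ ($O{\left(s \right)} = 2 - 6 = -4$)
$c{\left(j \right)} = \frac{1}{-4 + j}$
$Z{\left(q \right)} = 16$ ($Z{\left(q \right)} = 4^{2} = 16$)
$Z{\left(c{\left(15 \right)} \right)} 20 = 16 \cdot 20 = 320$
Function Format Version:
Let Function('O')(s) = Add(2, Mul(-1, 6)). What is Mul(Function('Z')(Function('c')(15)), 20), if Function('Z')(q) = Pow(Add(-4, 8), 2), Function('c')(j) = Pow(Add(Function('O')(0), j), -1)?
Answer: 320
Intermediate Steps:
Function('O')(s) = -4 (Function('O')(s) = Add(2, -6) = -4)
Function('c')(j) = Pow(Add(-4, j), -1)
Function('Z')(q) = 16 (Function('Z')(q) = Pow(4, 2) = 16)
Mul(Function('Z')(Function('c')(15)), 20) = Mul(16, 20) = 320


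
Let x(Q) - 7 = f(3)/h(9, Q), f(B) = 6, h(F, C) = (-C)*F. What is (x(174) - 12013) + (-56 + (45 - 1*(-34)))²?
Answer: -2995498/261 ≈ -11477.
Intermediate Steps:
h(F, C) = -C*F
x(Q) = 7 - 2/(3*Q) (x(Q) = 7 + 6/((-1*Q*9)) = 7 + 6/((-9*Q)) = 7 + 6*(-1/(9*Q)) = 7 - 2/(3*Q))
(x(174) - 12013) + (-56 + (45 - 1*(-34)))² = ((7 - ⅔/174) - 12013) + (-56 + (45 - 1*(-34)))² = ((7 - ⅔*1/174) - 12013) + (-56 + (45 + 34))² = ((7 - 1/261) - 12013) + (-56 + 79)² = (1826/261 - 12013) + 23² = -3133567/261 + 529 = -2995498/261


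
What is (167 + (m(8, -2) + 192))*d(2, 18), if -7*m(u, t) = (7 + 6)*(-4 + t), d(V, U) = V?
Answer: 5182/7 ≈ 740.29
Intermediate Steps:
m(u, t) = 52/7 - 13*t/7 (m(u, t) = -(7 + 6)*(-4 + t)/7 = -13*(-4 + t)/7 = -(-52 + 13*t)/7 = 52/7 - 13*t/7)
(167 + (m(8, -2) + 192))*d(2, 18) = (167 + ((52/7 - 13/7*(-2)) + 192))*2 = (167 + ((52/7 + 26/7) + 192))*2 = (167 + (78/7 + 192))*2 = (167 + 1422/7)*2 = (2591/7)*2 = 5182/7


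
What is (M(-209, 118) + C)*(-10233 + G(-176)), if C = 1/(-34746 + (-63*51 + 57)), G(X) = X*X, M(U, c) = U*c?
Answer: -19389293669875/37902 ≈ -5.1156e+8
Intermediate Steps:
G(X) = X**2
C = -1/37902 (C = 1/(-34746 + (-3213 + 57)) = 1/(-34746 - 3156) = 1/(-37902) = -1/37902 ≈ -2.6384e-5)
(M(-209, 118) + C)*(-10233 + G(-176)) = (-209*118 - 1/37902)*(-10233 + (-176)**2) = (-24662 - 1/37902)*(-10233 + 30976) = -934739125/37902*20743 = -19389293669875/37902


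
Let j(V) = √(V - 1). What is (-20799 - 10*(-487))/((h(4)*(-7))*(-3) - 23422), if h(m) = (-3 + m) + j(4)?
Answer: 53250647/78229354 + 47787*√3/78229354 ≈ 0.68176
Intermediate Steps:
j(V) = √(-1 + V)
h(m) = -3 + m + √3 (h(m) = (-3 + m) + √(-1 + 4) = (-3 + m) + √3 = -3 + m + √3)
(-20799 - 10*(-487))/((h(4)*(-7))*(-3) - 23422) = (-20799 - 10*(-487))/(((-3 + 4 + √3)*(-7))*(-3) - 23422) = (-20799 + 4870)/(((1 + √3)*(-7))*(-3) - 23422) = -15929/((-7 - 7*√3)*(-3) - 23422) = -15929/((21 + 21*√3) - 23422) = -15929/(-23401 + 21*√3)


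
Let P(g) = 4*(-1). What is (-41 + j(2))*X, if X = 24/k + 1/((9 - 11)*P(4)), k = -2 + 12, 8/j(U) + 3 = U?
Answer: -4949/40 ≈ -123.72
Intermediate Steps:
j(U) = 8/(-3 + U)
k = 10
P(g) = -4
X = 101/40 (X = 24/10 + 1/((9 - 11)*(-4)) = 24*(⅒) - ¼/(-2) = 12/5 - ½*(-¼) = 12/5 + ⅛ = 101/40 ≈ 2.5250)
(-41 + j(2))*X = (-41 + 8/(-3 + 2))*(101/40) = (-41 + 8/(-1))*(101/40) = (-41 + 8*(-1))*(101/40) = (-41 - 8)*(101/40) = -49*101/40 = -4949/40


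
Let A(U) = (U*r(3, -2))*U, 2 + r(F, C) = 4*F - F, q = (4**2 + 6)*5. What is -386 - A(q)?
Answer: -85086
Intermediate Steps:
q = 110 (q = (16 + 6)*5 = 22*5 = 110)
r(F, C) = -2 + 3*F (r(F, C) = -2 + (4*F - F) = -2 + 3*F)
A(U) = 7*U**2 (A(U) = (U*(-2 + 3*3))*U = (U*(-2 + 9))*U = (U*7)*U = (7*U)*U = 7*U**2)
-386 - A(q) = -386 - 7*110**2 = -386 - 7*12100 = -386 - 1*84700 = -386 - 84700 = -85086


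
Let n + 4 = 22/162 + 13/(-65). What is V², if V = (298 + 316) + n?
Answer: 61020856576/164025 ≈ 3.7202e+5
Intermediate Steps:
n = -1646/405 (n = -4 + (22/162 + 13/(-65)) = -4 + (22*(1/162) + 13*(-1/65)) = -4 + (11/81 - ⅕) = -4 - 26/405 = -1646/405 ≈ -4.0642)
V = 247024/405 (V = (298 + 316) - 1646/405 = 614 - 1646/405 = 247024/405 ≈ 609.94)
V² = (247024/405)² = 61020856576/164025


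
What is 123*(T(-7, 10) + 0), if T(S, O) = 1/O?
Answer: 123/10 ≈ 12.300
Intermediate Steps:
123*(T(-7, 10) + 0) = 123*(1/10 + 0) = 123*(⅒ + 0) = 123*(⅒) = 123/10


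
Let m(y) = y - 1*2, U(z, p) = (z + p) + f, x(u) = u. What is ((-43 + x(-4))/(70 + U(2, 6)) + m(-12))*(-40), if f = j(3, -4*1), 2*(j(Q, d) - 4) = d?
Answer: 1167/2 ≈ 583.50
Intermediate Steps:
j(Q, d) = 4 + d/2
f = 2 (f = 4 + (-4*1)/2 = 4 + (1/2)*(-4) = 4 - 2 = 2)
U(z, p) = 2 + p + z (U(z, p) = (z + p) + 2 = (p + z) + 2 = 2 + p + z)
m(y) = -2 + y (m(y) = y - 2 = -2 + y)
((-43 + x(-4))/(70 + U(2, 6)) + m(-12))*(-40) = ((-43 - 4)/(70 + (2 + 6 + 2)) + (-2 - 12))*(-40) = (-47/(70 + 10) - 14)*(-40) = (-47/80 - 14)*(-40) = -1167/80*(-40) = 1167/2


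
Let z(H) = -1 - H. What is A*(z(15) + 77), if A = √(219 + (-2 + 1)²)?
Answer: 122*√55 ≈ 904.78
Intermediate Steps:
A = 2*√55 (A = √(219 + (-1)²) = √(219 + 1) = √220 = 2*√55 ≈ 14.832)
A*(z(15) + 77) = (2*√55)*((-1 - 1*15) + 77) = (2*√55)*((-1 - 15) + 77) = (2*√55)*(-16 + 77) = (2*√55)*61 = 122*√55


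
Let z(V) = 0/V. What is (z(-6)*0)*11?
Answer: 0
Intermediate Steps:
z(V) = 0
(z(-6)*0)*11 = (0*0)*11 = 0*11 = 0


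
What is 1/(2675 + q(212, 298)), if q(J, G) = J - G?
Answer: 1/2589 ≈ 0.00038625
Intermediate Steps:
1/(2675 + q(212, 298)) = 1/(2675 + (212 - 1*298)) = 1/(2675 + (212 - 298)) = 1/(2675 - 86) = 1/2589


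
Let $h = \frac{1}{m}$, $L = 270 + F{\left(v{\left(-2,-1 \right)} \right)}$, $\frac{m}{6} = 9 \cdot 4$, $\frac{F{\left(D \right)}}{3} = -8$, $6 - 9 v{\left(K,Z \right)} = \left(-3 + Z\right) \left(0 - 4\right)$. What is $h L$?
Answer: $\frac{41}{36} \approx 1.1389$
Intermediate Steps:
$v{\left(K,Z \right)} = - \frac{2}{3} + \frac{4 Z}{9}$ ($v{\left(K,Z \right)} = \frac{2}{3} - \frac{\left(-3 + Z\right) \left(0 - 4\right)}{9} = \frac{2}{3} - \frac{\left(-3 + Z\right) \left(-4\right)}{9} = \frac{2}{3} - \frac{12 - 4 Z}{9} = \frac{2}{3} + \left(- \frac{4}{3} + \frac{4 Z}{9}\right) = - \frac{2}{3} + \frac{4 Z}{9}$)
$F{\left(D \right)} = -24$ ($F{\left(D \right)} = 3 \left(-8\right) = -24$)
$m = 216$ ($m = 6 \cdot 9 \cdot 4 = 6 \cdot 36 = 216$)
$L = 246$ ($L = 270 - 24 = 246$)
$h = \frac{1}{216} \approx 0.0046296$
$h L = \frac{1}{216} \cdot 246 = \frac{41}{36}$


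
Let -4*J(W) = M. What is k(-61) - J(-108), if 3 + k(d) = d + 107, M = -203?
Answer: -31/4 ≈ -7.7500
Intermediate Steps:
k(d) = 104 + d (k(d) = -3 + (d + 107) = -3 + (107 + d) = 104 + d)
J(W) = 203/4 (J(W) = -1/4*(-203) = 203/4)
k(-61) - J(-108) = (104 - 61) - 1*203/4 = 43 - 203/4 = -31/4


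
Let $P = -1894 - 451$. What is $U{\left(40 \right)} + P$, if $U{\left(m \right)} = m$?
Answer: $-2305$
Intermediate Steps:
$P = -2345$
$U{\left(40 \right)} + P = 40 - 2345 = -2305$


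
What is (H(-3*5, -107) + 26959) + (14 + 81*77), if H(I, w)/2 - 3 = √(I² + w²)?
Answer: 33216 + 2*√11674 ≈ 33432.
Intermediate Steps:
H(I, w) = 6 + 2*√(I² + w²)
(H(-3*5, -107) + 26959) + (14 + 81*77) = ((6 + 2*√((-3*5)² + (-107)²)) + 26959) + (14 + 81*77) = ((6 + 2*√((-15)² + 11449)) + 26959) + (14 + 6237) = ((6 + 2*√(225 + 11449)) + 26959) + 6251 = ((6 + 2*√11674) + 26959) + 6251 = (26965 + 2*√11674) + 6251 = 33216 + 2*√11674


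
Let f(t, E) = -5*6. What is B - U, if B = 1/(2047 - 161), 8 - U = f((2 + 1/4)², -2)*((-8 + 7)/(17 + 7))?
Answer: -25459/3772 ≈ -6.7495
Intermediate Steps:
f(t, E) = -30
U = 27/4 (U = 8 - (-30)*(-8 + 7)/(17 + 7) = 8 - (-30)*(-1/24) = 8 - (-30)*(-1*1/24) = 8 - (-30)*(-1)/24 = 8 - 1*5/4 = 8 - 5/4 = 27/4 ≈ 6.7500)
B = 1/1886 ≈ 0.00053022
B - U = 1/1886 - 1*27/4 = 1/1886 - 27/4 = -25459/3772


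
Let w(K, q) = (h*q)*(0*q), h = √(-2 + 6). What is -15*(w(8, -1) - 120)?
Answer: 1800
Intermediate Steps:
h = 2 (h = √4 = 2)
w(K, q) = 0 (w(K, q) = (2*q)*(0*q) = (2*q)*0 = 0)
-15*(w(8, -1) - 120) = -15*(0 - 120) = -15*(-120) = 1800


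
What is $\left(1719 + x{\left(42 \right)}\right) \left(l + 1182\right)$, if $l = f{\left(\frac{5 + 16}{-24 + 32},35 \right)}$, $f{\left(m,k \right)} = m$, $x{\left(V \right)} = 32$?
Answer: $\frac{16594227}{8} \approx 2.0743 \cdot 10^{6}$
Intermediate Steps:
$l = \frac{21}{8}$ ($l = \frac{5 + 16}{-24 + 32} = \frac{21}{8} \approx 2.625$)
$\left(1719 + x{\left(42 \right)}\right) \left(l + 1182\right) = \left(1719 + 32\right) \left(\frac{21}{8} + 1182\right) = 1751 \cdot \frac{9477}{8} = \frac{16594227}{8}$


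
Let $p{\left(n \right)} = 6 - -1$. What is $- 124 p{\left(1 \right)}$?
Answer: $-868$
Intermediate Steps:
$p{\left(n \right)} = 7$ ($p{\left(n \right)} = 6 + 1 = 7$)
$- 124 p{\left(1 \right)} = \left(-124\right) 7 = -868$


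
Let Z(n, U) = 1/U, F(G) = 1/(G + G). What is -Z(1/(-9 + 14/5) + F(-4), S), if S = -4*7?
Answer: 1/28 ≈ 0.035714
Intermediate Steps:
F(G) = 1/(2*G)
S = -28
-Z(1/(-9 + 14/5) + F(-4), S) = -1/(-28) = -1*(-1/28) = 1/28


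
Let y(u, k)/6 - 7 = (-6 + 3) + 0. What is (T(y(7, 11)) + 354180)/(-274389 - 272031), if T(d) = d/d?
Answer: -354181/546420 ≈ -0.64818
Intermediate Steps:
y(u, k) = 24 (y(u, k) = 42 + 6*((-6 + 3) + 0) = 42 + 6*(-3 + 0) = 42 + 6*(-3) = 42 - 18 = 24)
T(d) = 1
(T(y(7, 11)) + 354180)/(-274389 - 272031) = (1 + 354180)/(-274389 - 272031) = 354181/(-546420) = 354181*(-1/546420) = -354181/546420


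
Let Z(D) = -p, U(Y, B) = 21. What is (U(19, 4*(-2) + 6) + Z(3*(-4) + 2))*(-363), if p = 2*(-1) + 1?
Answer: -7986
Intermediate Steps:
p = -1 (p = -2 + 1 = -1)
Z(D) = 1 (Z(D) = -1*(-1) = 1)
(U(19, 4*(-2) + 6) + Z(3*(-4) + 2))*(-363) = (21 + 1)*(-363) = 22*(-363) = -7986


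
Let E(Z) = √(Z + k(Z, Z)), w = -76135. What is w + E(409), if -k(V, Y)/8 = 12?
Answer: -76135 + √313 ≈ -76117.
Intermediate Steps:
k(V, Y) = -96 (k(V, Y) = -8*12 = -96)
E(Z) = √(-96 + Z) (E(Z) = √(Z - 96) = √(-96 + Z))
w + E(409) = -76135 + √(-96 + 409) = -76135 + √313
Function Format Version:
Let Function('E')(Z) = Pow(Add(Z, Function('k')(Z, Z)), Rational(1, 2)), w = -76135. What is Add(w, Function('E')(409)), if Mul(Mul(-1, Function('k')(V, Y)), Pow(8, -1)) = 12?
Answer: Add(-76135, Pow(313, Rational(1, 2))) ≈ -76117.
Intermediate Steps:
Function('k')(V, Y) = -96 (Function('k')(V, Y) = Mul(-8, 12) = -96)
Function('E')(Z) = Pow(Add(-96, Z), Rational(1, 2)) (Function('E')(Z) = Pow(Add(Z, -96), Rational(1, 2)) = Pow(Add(-96, Z), Rational(1, 2)))
Add(w, Function('E')(409)) = Add(-76135, Pow(Add(-96, 409), Rational(1, 2))) = Add(-76135, Pow(313, Rational(1, 2)))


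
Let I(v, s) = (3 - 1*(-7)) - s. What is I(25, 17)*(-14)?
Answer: 98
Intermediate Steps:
I(v, s) = 10 - s (I(v, s) = (3 + 7) - s = 10 - s)
I(25, 17)*(-14) = (10 - 1*17)*(-14) = (10 - 17)*(-14) = -7*(-14) = 98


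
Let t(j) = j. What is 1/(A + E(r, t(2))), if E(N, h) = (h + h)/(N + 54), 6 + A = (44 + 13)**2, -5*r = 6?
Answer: 66/214043 ≈ 0.00030835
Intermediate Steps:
r = -6/5 (r = -1/5*6 = -6/5 ≈ -1.2000)
A = 3243 (A = -6 + (44 + 13)**2 = -6 + 57**2 = -6 + 3249 = 3243)
E(N, h) = 2*h/(54 + N) (E(N, h) = (2*h)/(54 + N) = 2*h/(54 + N))
1/(A + E(r, t(2))) = 1/(3243 + 2*2/(54 - 6/5)) = 1/(3243 + 2*2/(264/5)) = 1/(3243 + 2*2*(5/264)) = 1/(3243 + 5/66) = 1/(214043/66) = 66/214043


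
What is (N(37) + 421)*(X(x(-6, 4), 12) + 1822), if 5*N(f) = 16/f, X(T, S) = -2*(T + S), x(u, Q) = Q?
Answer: 27888558/37 ≈ 7.5375e+5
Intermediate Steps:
X(T, S) = -2*S - 2*T (X(T, S) = -2*(S + T) = -2*S - 2*T)
N(f) = 16/(5*f) (N(f) = (16/f)/5 = 16/(5*f))
(N(37) + 421)*(X(x(-6, 4), 12) + 1822) = ((16/5)/37 + 421)*((-2*12 - 2*4) + 1822) = ((16/5)*(1/37) + 421)*((-24 - 8) + 1822) = (16/185 + 421)*(-32 + 1822) = (77901/185)*1790 = 27888558/37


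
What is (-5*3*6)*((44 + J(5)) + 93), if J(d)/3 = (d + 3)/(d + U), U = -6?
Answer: -10170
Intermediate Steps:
J(d) = 3*(3 + d)/(-6 + d) (J(d) = 3*((d + 3)/(d - 6)) = 3*((3 + d)/(-6 + d)) = 3*(3 + d)/(-6 + d))
(-5*3*6)*((44 + J(5)) + 93) = (-5*3*6)*((44 + 3*(3 + 5)/(-6 + 5)) + 93) = (-15*6)*((44 + 3*8/(-1)) + 93) = -90*((44 + 3*(-1)*8) + 93) = -90*((44 - 24) + 93) = -90*(20 + 93) = -90*113 = -10170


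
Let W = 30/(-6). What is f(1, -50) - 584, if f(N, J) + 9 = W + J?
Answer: -648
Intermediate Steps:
W = -5 (W = 30*(-1/6) = -5)
f(N, J) = -14 + J (f(N, J) = -9 + (-5 + J) = -14 + J)
f(1, -50) - 584 = (-14 - 50) - 584 = -64 - 584 = -648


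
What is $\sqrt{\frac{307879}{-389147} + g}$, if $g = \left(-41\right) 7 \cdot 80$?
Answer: $\frac{i \sqrt{28736167848693}}{35377} \approx 151.53 i$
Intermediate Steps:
$g = -22960$ ($g = \left(-287\right) 80 = -22960$)
$\sqrt{\frac{307879}{-389147} + g} = \sqrt{\frac{307879}{-389147} - 22960} = \sqrt{307879 \left(- \frac{1}{389147}\right) - 22960} = \sqrt{- \frac{27989}{35377} - 22960} = \sqrt{- \frac{812283909}{35377}} = \frac{i \sqrt{28736167848693}}{35377}$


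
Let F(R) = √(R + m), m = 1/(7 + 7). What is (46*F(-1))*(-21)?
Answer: -69*I*√182 ≈ -930.86*I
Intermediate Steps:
m = 1/14 ≈ 0.071429
F(R) = √(1/14 + R) (F(R) = √(R + 1/14) = √(1/14 + R))
(46*F(-1))*(-21) = (46*(√(14 + 196*(-1))/14))*(-21) = (46*(√(14 - 196)/14))*(-21) = (46*(√(-182)/14))*(-21) = (46*((I*√182)/14))*(-21) = (46*(I*√182/14))*(-21) = (23*I*√182/7)*(-21) = -69*I*√182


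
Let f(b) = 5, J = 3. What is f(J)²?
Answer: 25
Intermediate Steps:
f(J)² = 5² = 25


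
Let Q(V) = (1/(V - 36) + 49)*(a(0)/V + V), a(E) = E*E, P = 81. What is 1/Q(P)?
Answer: 5/19854 ≈ 0.00025184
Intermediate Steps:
a(E) = E²
Q(V) = V*(49 + 1/(-36 + V)) (Q(V) = (1/(V - 36) + 49)*(0²/V + V) = (1/(-36 + V) + 49)*(0/V + V) = (49 + 1/(-36 + V))*(0 + V) = (49 + 1/(-36 + V))*V = V*(49 + 1/(-36 + V)))
1/Q(P) = 1/(81*(-1763 + 49*81)/(-36 + 81)) = 1/(81*(-1763 + 3969)/45) = 1/(81*(1/45)*2206) = 1/(19854/5) = 5/19854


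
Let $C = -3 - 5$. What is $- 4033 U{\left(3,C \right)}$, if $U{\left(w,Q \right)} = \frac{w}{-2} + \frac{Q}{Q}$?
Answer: $\frac{4033}{2} \approx 2016.5$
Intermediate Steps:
$C = -8$ ($C = -3 - 5 = -8$)
$U{\left(w,Q \right)} = 1 - \frac{w}{2}$ ($U{\left(w,Q \right)} = w \left(- \frac{1}{2}\right) + 1 = - \frac{w}{2} + 1 = 1 - \frac{w}{2}$)
$- 4033 U{\left(3,C \right)} = - 4033 \left(1 - \frac{3}{2}\right) = \left(-4033\right) \left(- \frac{1}{2}\right) = \frac{4033}{2}$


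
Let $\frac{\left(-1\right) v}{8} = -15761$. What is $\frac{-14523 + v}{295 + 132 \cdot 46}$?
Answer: $\frac{111565}{6367} \approx 17.522$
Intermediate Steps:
$v = 126088$ ($v = \left(-8\right) \left(-15761\right) = 126088$)
$\frac{-14523 + v}{295 + 132 \cdot 46} = \frac{-14523 + 126088}{295 + 132 \cdot 46} = \frac{111565}{295 + 6072} = \frac{111565}{6367}$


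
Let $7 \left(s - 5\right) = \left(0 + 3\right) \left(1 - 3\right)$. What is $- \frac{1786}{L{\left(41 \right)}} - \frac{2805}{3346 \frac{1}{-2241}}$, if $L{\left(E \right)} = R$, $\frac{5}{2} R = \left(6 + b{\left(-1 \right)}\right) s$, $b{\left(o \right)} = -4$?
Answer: $\frac{65002265}{48517} \approx 1339.8$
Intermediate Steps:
$s = \frac{29}{7}$ ($s = 5 + \frac{\left(0 + 3\right) \left(1 - 3\right)}{7} = 5 + \frac{3 \left(-2\right)}{7} = 5 + \frac{1}{7} \left(-6\right) = 5 - \frac{6}{7} = \frac{29}{7} \approx 4.1429$)
$R = \frac{116}{35}$ ($R = \frac{2 \left(6 - 4\right) \frac{29}{7}}{5} = \frac{2 \cdot 2 \cdot \frac{29}{7}}{5} = \frac{2}{5} \cdot \frac{58}{7} = \frac{116}{35} \approx 3.3143$)
$L{\left(E \right)} = \frac{116}{35}$
$- \frac{1786}{L{\left(41 \right)}} - \frac{2805}{3346 \frac{1}{-2241}} = - \frac{1786}{\frac{116}{35}} - \frac{2805}{3346 \frac{1}{-2241}} = \left(-1786\right) \frac{35}{116} - \frac{2805}{3346 \left(- \frac{1}{2241}\right)} = - \frac{31255}{58} - \frac{2805}{- \frac{3346}{2241}} = - \frac{31255}{58} - - \frac{6286005}{3346} = - \frac{31255}{58} + \frac{6286005}{3346} = \frac{65002265}{48517}$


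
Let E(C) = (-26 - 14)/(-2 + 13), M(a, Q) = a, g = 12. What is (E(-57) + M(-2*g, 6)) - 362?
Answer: -4286/11 ≈ -389.64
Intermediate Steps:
E(C) = -40/11
(E(-57) + M(-2*g, 6)) - 362 = (-40/11 - 2*12) - 362 = (-40/11 - 24) - 362 = -304/11 - 362 = -4286/11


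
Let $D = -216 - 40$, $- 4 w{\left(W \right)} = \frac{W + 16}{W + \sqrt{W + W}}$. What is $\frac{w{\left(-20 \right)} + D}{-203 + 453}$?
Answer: $- \frac{5633}{5500} - \frac{i \sqrt{10}}{55000} \approx -1.0242 - 5.7496 \cdot 10^{-5} i$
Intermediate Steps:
$w{\left(W \right)} = - \frac{16 + W}{4 \left(W + \sqrt{2} \sqrt{W}\right)}$ ($w{\left(W \right)} = - \frac{\left(W + 16\right) \frac{1}{W + \sqrt{W + W}}}{4} = - \frac{\left(16 + W\right) \frac{1}{W + \sqrt{2 W}}}{4} = - \frac{\left(16 + W\right) \frac{1}{W + \sqrt{2} \sqrt{W}}}{4} = - \frac{\frac{1}{W + \sqrt{2} \sqrt{W}} \left(16 + W\right)}{4} = - \frac{16 + W}{4 \left(W + \sqrt{2} \sqrt{W}\right)}$)
$D = -256$ ($D = -216 - 40 = -256$)
$\frac{w{\left(-20 \right)} + D}{-203 + 453} = \frac{\frac{-4 - -5}{-20 + \sqrt{2} \sqrt{-20}} - 256}{-203 + 453} = \frac{\frac{-4 + 5}{-20 + \sqrt{2} \cdot 2 i \sqrt{5}} - 256}{250} = \left(\frac{1}{-20 + 2 i \sqrt{10}} \cdot 1 - 256\right) \frac{1}{250} = \left(\frac{1}{-20 + 2 i \sqrt{10}} - 256\right) \frac{1}{250} = \left(-256 + \frac{1}{-20 + 2 i \sqrt{10}}\right) \frac{1}{250} = - \frac{128}{125} + \frac{1}{250 \left(-20 + 2 i \sqrt{10}\right)}$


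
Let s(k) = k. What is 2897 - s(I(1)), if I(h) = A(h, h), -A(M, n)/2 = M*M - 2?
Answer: 2895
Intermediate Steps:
A(M, n) = 4 - 2*M**2 (A(M, n) = -2*(M*M - 2) = -2*(M**2 - 2) = -2*(-2 + M**2) = 4 - 2*M**2)
I(h) = 4 - 2*h**2
2897 - s(I(1)) = 2897 - (4 - 2*1**2) = 2897 - (4 - 2*1) = 2897 - (4 - 2) = 2897 - 1*2 = 2897 - 2 = 2895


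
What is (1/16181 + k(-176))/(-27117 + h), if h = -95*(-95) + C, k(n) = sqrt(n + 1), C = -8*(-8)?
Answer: -1/291711068 - 5*I*sqrt(7)/18028 ≈ -3.428e-9 - 0.00073379*I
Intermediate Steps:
C = 64
k(n) = sqrt(1 + n)
h = 9089 (h = -95*(-95) + 64 = 9025 + 64 = 9089)
(1/16181 + k(-176))/(-27117 + h) = (1/16181 + sqrt(1 - 176))/(-27117 + 9089) = (1/16181 + sqrt(-175))/(-18028) = (1/16181 + 5*I*sqrt(7))*(-1/18028) = -1/291711068 - 5*I*sqrt(7)/18028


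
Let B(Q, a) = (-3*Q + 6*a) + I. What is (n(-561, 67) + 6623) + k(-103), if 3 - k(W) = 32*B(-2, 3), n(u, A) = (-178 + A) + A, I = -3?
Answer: 5910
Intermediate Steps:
n(u, A) = -178 + 2*A
B(Q, a) = -3 - 3*Q + 6*a (B(Q, a) = (-3*Q + 6*a) - 3 = -3 - 3*Q + 6*a)
k(W) = -669 (k(W) = 3 - 32*(-3 - 3*(-2) + 6*3) = 3 - 32*(-3 + 6 + 18) = 3 - 32*21 = 3 - 1*672 = 3 - 672 = -669)
(n(-561, 67) + 6623) + k(-103) = ((-178 + 2*67) + 6623) - 669 = ((-178 + 134) + 6623) - 669 = (-44 + 6623) - 669 = 6579 - 669 = 5910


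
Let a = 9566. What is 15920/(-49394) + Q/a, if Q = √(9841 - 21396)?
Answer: -7960/24697 + I*√11555/9566 ≈ -0.32231 + 0.011237*I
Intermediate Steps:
Q = I*√11555 (Q = √(-11555) = I*√11555 ≈ 107.49*I)
15920/(-49394) + Q/a = 15920/(-49394) + (I*√11555)/9566 = 15920*(-1/49394) + (I*√11555)*(1/9566) = -7960/24697 + I*√11555/9566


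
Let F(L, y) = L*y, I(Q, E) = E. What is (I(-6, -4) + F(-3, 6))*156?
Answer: -3432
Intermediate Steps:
(I(-6, -4) + F(-3, 6))*156 = (-4 - 3*6)*156 = (-4 - 18)*156 = -22*156 = -3432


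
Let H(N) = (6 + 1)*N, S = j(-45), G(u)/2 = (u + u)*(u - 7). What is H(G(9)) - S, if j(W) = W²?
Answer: -1521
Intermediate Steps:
G(u) = 4*u*(-7 + u) (G(u) = 2*((u + u)*(u - 7)) = 2*((2*u)*(-7 + u)) = 2*(2*u*(-7 + u)) = 4*u*(-7 + u))
S = 2025 (S = (-45)² = 2025)
H(N) = 7*N
H(G(9)) - S = 7*(4*9*(-7 + 9)) - 1*2025 = 7*(4*9*2) - 2025 = 7*72 - 2025 = 504 - 2025 = -1521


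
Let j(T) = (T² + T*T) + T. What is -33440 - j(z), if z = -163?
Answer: -86415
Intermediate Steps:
j(T) = T + 2*T² (j(T) = (T² + T²) + T = 2*T² + T = T + 2*T²)
-33440 - j(z) = -33440 - (-163)*(1 + 2*(-163)) = -33440 - (-163)*(1 - 326) = -33440 - (-163)*(-325) = -33440 - 1*52975 = -33440 - 52975 = -86415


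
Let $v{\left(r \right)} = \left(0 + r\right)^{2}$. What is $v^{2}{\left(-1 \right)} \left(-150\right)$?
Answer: $-150$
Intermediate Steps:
$v{\left(r \right)} = r^{2}$
$v^{2}{\left(-1 \right)} \left(-150\right) = \left(\left(-1\right)^{2}\right)^{2} \left(-150\right) = 1^{2} \left(-150\right) = 1 \left(-150\right) = -150$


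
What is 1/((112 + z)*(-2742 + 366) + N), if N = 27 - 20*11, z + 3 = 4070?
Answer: -1/9929497 ≈ -1.0071e-7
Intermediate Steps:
z = 4067 (z = -3 + 4070 = 4067)
N = -193 (N = 27 - 220 = -193)
1/((112 + z)*(-2742 + 366) + N) = 1/((112 + 4067)*(-2742 + 366) - 193) = 1/(4179*(-2376) - 193) = 1/(-9929304 - 193) = 1/(-9929497) = -1/9929497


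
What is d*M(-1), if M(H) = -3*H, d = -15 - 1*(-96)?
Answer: 243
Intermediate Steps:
d = 81 (d = -15 + 96 = 81)
d*M(-1) = 81*(-3*(-1)) = 81*3 = 243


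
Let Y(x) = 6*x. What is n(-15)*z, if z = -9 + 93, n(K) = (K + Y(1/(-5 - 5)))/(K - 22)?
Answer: 6552/185 ≈ 35.416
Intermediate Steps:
n(K) = (-⅗ + K)/(-22 + K) (n(K) = (K + 6/(-5 - 5))/(K - 22) = (K + 6/(-10))/(-22 + K) = (K + 6*(-⅒))/(-22 + K) = (K - ⅗)/(-22 + K) = (-⅗ + K)/(-22 + K))
z = 84
n(-15)*z = ((-⅗ - 15)/(-22 - 15))*84 = (-78/5/(-37))*84 = -1/37*(-78/5)*84 = (78/185)*84 = 6552/185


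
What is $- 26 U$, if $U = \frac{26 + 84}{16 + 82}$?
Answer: $- \frac{1430}{49} \approx -29.184$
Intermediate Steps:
$U = \frac{55}{49}$ ($U = \frac{110}{98} = 110 \cdot \frac{1}{98} = \frac{55}{49} \approx 1.1224$)
$- 26 U = \left(-26\right) \frac{55}{49} = - \frac{1430}{49}$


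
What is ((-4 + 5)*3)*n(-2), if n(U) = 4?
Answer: 12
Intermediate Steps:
((-4 + 5)*3)*n(-2) = ((-4 + 5)*3)*4 = (1*3)*4 = 3*4 = 12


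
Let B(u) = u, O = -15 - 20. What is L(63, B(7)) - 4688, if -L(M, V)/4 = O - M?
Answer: -4296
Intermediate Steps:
O = -35
L(M, V) = 140 + 4*M (L(M, V) = -4*(-35 - M) = 140 + 4*M)
L(63, B(7)) - 4688 = (140 + 4*63) - 4688 = (140 + 252) - 4688 = 392 - 4688 = -4296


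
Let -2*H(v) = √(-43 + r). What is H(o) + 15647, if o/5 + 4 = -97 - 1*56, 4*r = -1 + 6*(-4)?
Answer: 15647 - I*√197/4 ≈ 15647.0 - 3.5089*I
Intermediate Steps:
r = -25/4 (r = (-1 + 6*(-4))/4 = (-1 - 24)/4 = (¼)*(-25) = -25/4 ≈ -6.2500)
o = -785 (o = -20 + 5*(-97 - 1*56) = -20 + 5*(-97 - 56) = -20 + 5*(-153) = -20 - 765 = -785)
H(v) = -I*√197/4 (H(v) = -√(-43 - 25/4)/2 = -I*√197/4)
H(o) + 15647 = -I*√197/4 + 15647 = 15647 - I*√197/4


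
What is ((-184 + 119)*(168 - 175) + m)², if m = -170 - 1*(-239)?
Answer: 274576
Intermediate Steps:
m = 69 (m = -170 + 239 = 69)
((-184 + 119)*(168 - 175) + m)² = ((-184 + 119)*(168 - 175) + 69)² = (-65*(-7) + 69)² = (455 + 69)² = 524² = 274576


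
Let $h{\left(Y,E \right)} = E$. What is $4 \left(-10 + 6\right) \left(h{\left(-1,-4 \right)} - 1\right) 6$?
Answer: $480$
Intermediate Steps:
$4 \left(-10 + 6\right) \left(h{\left(-1,-4 \right)} - 1\right) 6 = 4 \left(-10 + 6\right) \left(-4 - 1\right) 6 = 4 \left(\left(-4\right) \left(-5\right)\right) 6 = 4 \cdot 20 \cdot 6 = 80 \cdot 6 = 480$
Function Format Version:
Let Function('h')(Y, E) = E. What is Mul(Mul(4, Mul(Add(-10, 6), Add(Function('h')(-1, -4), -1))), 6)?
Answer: 480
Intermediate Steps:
Mul(Mul(4, Mul(Add(-10, 6), Add(Function('h')(-1, -4), -1))), 6) = Mul(Mul(4, Mul(Add(-10, 6), Add(-4, -1))), 6) = Mul(Mul(4, Mul(-4, -5)), 6) = Mul(Mul(4, 20), 6) = Mul(80, 6) = 480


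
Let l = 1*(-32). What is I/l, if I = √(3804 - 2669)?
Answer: -√1135/32 ≈ -1.0528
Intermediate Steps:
I = √1135 ≈ 33.690
l = -32
I/l = √1135/(-32) = -√1135/32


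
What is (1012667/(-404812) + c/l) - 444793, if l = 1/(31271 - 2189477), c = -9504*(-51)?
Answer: -423470402750044071/404812 ≈ -1.0461e+12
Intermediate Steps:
c = 484704
l = -1/2158206 (l = 1/(-2158206) = -1/2158206 ≈ -4.6335e-7)
(1012667/(-404812) + c/l) - 444793 = (1012667/(-404812) + 484704/(-1/2158206)) - 444793 = (1012667*(-1/404812) + 484704*(-2158206)) - 444793 = (-1012667/404812 - 1046091081024) - 444793 = -423470222692500155/404812 - 444793 = -423470402750044071/404812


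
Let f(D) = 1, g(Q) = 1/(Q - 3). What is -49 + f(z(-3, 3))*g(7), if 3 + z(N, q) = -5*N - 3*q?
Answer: -195/4 ≈ -48.750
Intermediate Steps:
z(N, q) = -3 - 5*N - 3*q (z(N, q) = -3 + (-5*N - 3*q) = -3 - 5*N - 3*q)
g(Q) = 1/(-3 + Q)
-49 + f(z(-3, 3))*g(7) = -49 + 1/(-3 + 7) = -49 + 1/4 = -195/4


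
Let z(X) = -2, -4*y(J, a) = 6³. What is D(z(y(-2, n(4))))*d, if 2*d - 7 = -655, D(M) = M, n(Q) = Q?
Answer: 648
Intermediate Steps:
y(J, a) = -54 (y(J, a) = -¼*6³ = -¼*216 = -54)
d = -324 (d = 7/2 + (½)*(-655) = 7/2 - 655/2 = -324)
D(z(y(-2, n(4))))*d = -2*(-324) = 648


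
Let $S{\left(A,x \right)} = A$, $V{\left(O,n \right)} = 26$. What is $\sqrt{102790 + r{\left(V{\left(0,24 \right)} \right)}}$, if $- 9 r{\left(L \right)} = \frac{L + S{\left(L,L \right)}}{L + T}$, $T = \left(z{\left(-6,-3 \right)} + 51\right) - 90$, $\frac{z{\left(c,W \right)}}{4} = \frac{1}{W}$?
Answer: $\frac{\sqrt{1710535098}}{129} \approx 320.61$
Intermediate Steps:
$z{\left(c,W \right)} = \frac{4}{W}$
$T = - \frac{121}{3}$ ($T = \left(\frac{4}{-3} + 51\right) - 90 = \left(4 \left(- \frac{1}{3}\right) + 51\right) - 90 = \left(- \frac{4}{3} + 51\right) - 90 = \frac{149}{3} - 90 = - \frac{121}{3} \approx -40.333$)
$r{\left(L \right)} = - \frac{2 L}{9 \left(- \frac{121}{3} + L\right)}$ ($r{\left(L \right)} = - \frac{\left(L + L\right) \frac{1}{L - \frac{121}{3}}}{9} = - \frac{2 L \frac{1}{- \frac{121}{3} + L}}{9} = - \frac{2 L}{9 \left(- \frac{121}{3} + L\right)}$)
$\sqrt{102790 + r{\left(V{\left(0,24 \right)} \right)}} = \sqrt{102790 + \frac{2}{3} \cdot 26 \frac{1}{121 - 78}} = \sqrt{102790 + \frac{2}{3} \cdot 26 \cdot \frac{1}{43}} = \sqrt{102790 + \frac{52}{129}} = \sqrt{\frac{13259962}{129}} = \frac{\sqrt{1710535098}}{129}$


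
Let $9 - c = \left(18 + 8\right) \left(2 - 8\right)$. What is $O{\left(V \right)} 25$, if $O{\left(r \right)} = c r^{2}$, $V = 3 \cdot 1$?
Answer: $37125$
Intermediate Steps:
$V = 3$
$c = 165$ ($c = 9 - \left(18 + 8\right) \left(2 - 8\right) = 9 - 26 \left(-6\right) = 9 - -156 = 9 + 156 = 165$)
$O{\left(r \right)} = 165 r^{2}$
$O{\left(V \right)} 25 = 165 \cdot 3^{2} \cdot 25 = 165 \cdot 9 \cdot 25 = 1485 \cdot 25 = 37125$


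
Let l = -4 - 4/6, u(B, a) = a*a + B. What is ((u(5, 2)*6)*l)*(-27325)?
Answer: 6885900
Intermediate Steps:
u(B, a) = B + a**2 (u(B, a) = a**2 + B = B + a**2)
l = -14/3 (l = -4 - 4/6 = -4 - 1*2/3 = -4 - 2/3 = -14/3 ≈ -4.6667)
((u(5, 2)*6)*l)*(-27325) = (((5 + 2**2)*6)*(-14/3))*(-27325) = (((5 + 4)*6)*(-14/3))*(-27325) = ((9*6)*(-14/3))*(-27325) = (54*(-14/3))*(-27325) = -252*(-27325) = 6885900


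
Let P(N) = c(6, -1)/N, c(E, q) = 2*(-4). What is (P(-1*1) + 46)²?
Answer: 2916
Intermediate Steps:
c(E, q) = -8
P(N) = -8/N
(P(-1*1) + 46)² = (-8/((-1*1)) + 46)² = (-8/(-1) + 46)² = (-8*(-1) + 46)² = (8 + 46)² = 54² = 2916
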